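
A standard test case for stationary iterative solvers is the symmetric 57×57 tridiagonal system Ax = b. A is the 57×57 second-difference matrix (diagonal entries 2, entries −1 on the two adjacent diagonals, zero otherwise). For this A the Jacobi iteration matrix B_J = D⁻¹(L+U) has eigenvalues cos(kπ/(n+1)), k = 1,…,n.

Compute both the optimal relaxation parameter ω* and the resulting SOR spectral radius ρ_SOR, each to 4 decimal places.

ρ_J = max_k |cos(kπ/58)| = cos(π/58) = 0.9985
√(1−ρ_J²) simplifies to sin(π/58) = 0.05414.
Young: ω* = 2/(1+√(1−ρ_J²)) = 2/(1+0.05414) = 2/1.05414 = 1.8973.
and ρ(B_{ω*}) = 1.8973 − 1 = 0.8973.

ω* = 1.8973, ρ_SOR = 0.8973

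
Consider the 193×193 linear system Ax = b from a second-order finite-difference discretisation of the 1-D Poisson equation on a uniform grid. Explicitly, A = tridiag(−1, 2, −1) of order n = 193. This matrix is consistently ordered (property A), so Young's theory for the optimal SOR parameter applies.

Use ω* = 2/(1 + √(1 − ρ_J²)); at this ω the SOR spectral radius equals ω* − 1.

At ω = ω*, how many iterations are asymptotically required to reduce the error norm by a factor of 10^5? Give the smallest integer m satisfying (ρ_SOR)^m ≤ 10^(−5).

m = 356

½·tridiag(1,0,1) at n=193: λ_k = cos(kπ/194); max |λ| at k=1 ⇒ ρ_J = cos(π/194) ≈ 0.9998689.
root = sin(π/194) = 0.0161931  (since 1−cos² = sin²).
[ω*] 2 ÷ (1 + 0.0161931) = 2 ÷ 1.0161931 = 1.9681299.
Hence ρ(B_{ω*}) = 1.9681299 − 1 = 0.9681299.
Need (0.9681299)^m ≤ 10^(−5): m ≥ 5·ln10/|ln 0.9681299| = 11.5129/0.032389 = 355.457 ⇒ m = 356.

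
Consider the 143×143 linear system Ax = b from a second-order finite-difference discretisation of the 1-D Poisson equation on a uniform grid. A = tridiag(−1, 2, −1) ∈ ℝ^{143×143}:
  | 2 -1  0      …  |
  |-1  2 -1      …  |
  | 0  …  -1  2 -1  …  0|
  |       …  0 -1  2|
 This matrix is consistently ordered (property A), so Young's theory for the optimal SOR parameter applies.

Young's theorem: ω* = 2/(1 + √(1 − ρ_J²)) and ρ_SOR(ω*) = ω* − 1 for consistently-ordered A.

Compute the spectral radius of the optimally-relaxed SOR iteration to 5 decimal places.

B_J for the 143×143 system has eigenvalues cos(kπ/144); ρ_J = cos(π/144) = 0.99976.
1 − cos²(π/144) = sin²(π/144) ⇒ √(1−ρ_J²) = sin(π/144) = 0.021815.
So ω* = 2/1.021815 = 1.95730 (Young).
At ω = 1.95730 every |λ(B_ω)| = ω−1, so ρ_SOR = 0.95730.

ρ_SOR = 0.95730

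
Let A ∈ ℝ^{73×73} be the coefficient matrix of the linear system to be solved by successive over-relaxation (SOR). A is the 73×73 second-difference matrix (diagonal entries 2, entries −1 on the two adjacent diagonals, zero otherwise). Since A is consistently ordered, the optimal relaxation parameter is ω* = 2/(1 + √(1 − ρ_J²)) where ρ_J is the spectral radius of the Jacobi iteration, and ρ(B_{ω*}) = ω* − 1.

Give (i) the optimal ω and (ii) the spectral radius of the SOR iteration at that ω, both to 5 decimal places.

spectrum of D⁻¹(L+U) = {cos(kπ/74) : 1≤k≤73}; ρ_J = cos(π/74) = 0.99910.
√(1 − cos²(π/74)) = sin(π/74) ≈ 0.042441.
Then 2/(1+√(1−ρ_J²)) = 2/(1+0.042441); ω* = 2/1.042441 = 1.91857.
[ρ_SOR] ω* − 1 = 0.91857.

ω* = 1.91857, ρ_SOR = 0.91857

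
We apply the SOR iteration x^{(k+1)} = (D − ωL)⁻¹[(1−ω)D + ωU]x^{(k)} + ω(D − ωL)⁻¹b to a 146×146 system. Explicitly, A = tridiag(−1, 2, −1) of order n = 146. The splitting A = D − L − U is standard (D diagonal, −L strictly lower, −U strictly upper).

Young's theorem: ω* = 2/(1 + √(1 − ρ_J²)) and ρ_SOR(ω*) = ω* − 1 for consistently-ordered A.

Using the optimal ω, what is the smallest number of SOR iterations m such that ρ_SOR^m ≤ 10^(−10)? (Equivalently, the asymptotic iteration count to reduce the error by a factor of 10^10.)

spectrum of D⁻¹(L+U) = {cos(kπ/147) : 1≤k≤146}; ρ_J = cos(π/147) = 0.9997716.
√(1−ρ_J²) = |sin(π/147)| = 0.0213698
Young: ω* = 2/(1+√(1−ρ_J²)) = 2/(1+0.0213698) = 2/1.0213698 = 1.9581546.
and ρ(B_{ω*}) = 1.9581546 − 1 = 0.9581546.
10·ln10 = 23.0259; −ln(0.9581546) = 0.0427461; m = ⌈23.0259/0.0427461⌉ = ⌈538.667⌉ = 539.

m = 539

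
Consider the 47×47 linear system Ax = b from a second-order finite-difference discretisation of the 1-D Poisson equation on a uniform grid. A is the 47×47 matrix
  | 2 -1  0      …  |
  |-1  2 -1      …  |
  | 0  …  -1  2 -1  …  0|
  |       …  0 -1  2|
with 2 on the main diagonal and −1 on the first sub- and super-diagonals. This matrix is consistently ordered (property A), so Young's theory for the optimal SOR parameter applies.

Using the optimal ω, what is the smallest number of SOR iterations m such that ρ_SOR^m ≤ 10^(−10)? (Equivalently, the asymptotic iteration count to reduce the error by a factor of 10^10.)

m = 176

B_J for the 47×47 system has eigenvalues cos(kπ/48); ρ_J = cos(π/48) = 0.9978589.
√(1−ρ_J²) simplifies to sin(π/48) = 0.0654031.
ω* = 2 / (1 + 0.0654031) = 2 / 1.0654031 ≈ 1.8772237.
Hence ρ(B_{ω*}) = 1.8772237 − 1 = 0.8772237.
m ≥ 10·ln10 / (−ln 0.8772237) = 175.780; smallest integer m = 176.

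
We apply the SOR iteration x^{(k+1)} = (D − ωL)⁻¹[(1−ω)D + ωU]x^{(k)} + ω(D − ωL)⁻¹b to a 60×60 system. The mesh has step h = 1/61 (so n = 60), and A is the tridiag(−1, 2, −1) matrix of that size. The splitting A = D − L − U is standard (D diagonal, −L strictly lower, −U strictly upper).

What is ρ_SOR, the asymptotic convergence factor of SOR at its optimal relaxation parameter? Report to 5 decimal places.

n=60: λ(B_J) = 1 − λ(A)/2 = cos(kπ/61); k=1 gives ρ_J = 0.99867.
√(1−ρ_J²) simplifies to sin(π/61) = 0.051479.
ω* = 2/(1 + 0.051479) = 2/1.051479 = 1.90208.
Hence ρ(B_{ω*}) = 1.90208 − 1 = 0.90208.

ρ_SOR = 0.90208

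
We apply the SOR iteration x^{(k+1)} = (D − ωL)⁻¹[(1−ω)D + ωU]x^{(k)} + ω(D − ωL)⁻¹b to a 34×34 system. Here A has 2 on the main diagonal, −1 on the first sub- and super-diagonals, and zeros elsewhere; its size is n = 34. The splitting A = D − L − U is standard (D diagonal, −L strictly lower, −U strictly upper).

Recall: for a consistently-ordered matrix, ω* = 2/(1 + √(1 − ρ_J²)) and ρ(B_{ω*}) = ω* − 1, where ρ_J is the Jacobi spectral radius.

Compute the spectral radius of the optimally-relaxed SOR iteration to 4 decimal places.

ρ_SOR = 0.8355

½·tridiag(1,0,1) at n=34: λ_k = cos(kπ/35); max |λ| at k=1 ⇒ ρ_J = cos(π/35) ≈ 0.9960.
√(1−ρ_J²) simplifies to sin(π/35) = 0.08964.
ω* = 2/(1+0.08964) = 1.8355
ρ(B_{ω*}) = ω*−1 = 0.8355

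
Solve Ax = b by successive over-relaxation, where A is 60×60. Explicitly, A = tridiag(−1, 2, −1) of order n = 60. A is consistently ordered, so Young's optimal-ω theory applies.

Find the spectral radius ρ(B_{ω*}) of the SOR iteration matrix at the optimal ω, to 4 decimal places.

½·tridiag(1,0,1) at n=60: λ_k = cos(kπ/61); max |λ| at k=1 ⇒ ρ_J = cos(π/61) ≈ 0.9987.
root = sin(π/61) = 0.05148  (since 1−cos² = sin²).
So ω* = 2/1.05148 = 1.9021 (Young).
ρ(B_{ω*}) = ω*−1 = 0.9021

ρ_SOR = 0.9021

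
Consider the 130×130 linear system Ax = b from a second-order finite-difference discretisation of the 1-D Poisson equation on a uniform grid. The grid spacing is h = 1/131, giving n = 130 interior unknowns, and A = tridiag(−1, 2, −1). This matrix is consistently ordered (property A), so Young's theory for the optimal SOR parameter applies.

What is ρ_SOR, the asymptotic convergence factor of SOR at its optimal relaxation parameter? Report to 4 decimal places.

[ρ_J] n=130: ρ(B_J) = cos(π/(n+1)) = cos(π/131) = 0.9997.
1 − cos²(π/131) = sin²(π/131) ⇒ √(1−ρ_J²) = sin(π/131) = 0.02398.
ω* = 2/(1+0.02398) = 1.9532
and ρ(B_{ω*}) = 1.9532 − 1 = 0.9532.

ρ_SOR = 0.9532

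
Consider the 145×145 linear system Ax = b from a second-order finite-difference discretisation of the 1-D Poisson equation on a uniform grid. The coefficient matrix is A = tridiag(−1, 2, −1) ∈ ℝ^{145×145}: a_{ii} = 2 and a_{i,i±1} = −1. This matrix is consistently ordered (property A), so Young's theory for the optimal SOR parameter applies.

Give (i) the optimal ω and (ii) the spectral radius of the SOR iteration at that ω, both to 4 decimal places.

n=145: λ(B_J) = 1 − λ(A)/2 = cos(kπ/146); k=1 gives ρ_J = 0.9998.
1 − cos²(π/146) = sin²(π/146) ⇒ √(1−ρ_J²) = sin(π/146) = 0.02152.
Young: ω* = 2/(1+√(1−ρ_J²)) = 2/(1+0.02152) = 2/1.02152 = 1.9579.
ρ_SOR = ω* − 1 = 1.9579 − 1 = 0.9579.

ω* = 1.9579, ρ_SOR = 0.9579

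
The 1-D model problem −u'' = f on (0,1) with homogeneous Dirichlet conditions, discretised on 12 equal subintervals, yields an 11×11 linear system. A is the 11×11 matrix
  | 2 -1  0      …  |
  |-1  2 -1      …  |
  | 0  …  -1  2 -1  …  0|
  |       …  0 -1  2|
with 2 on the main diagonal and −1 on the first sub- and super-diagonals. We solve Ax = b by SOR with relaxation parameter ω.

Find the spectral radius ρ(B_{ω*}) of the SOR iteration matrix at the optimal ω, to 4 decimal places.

spectrum of D⁻¹(L+U) = {cos(kπ/12) : 1≤k≤11}; ρ_J = cos(π/12) = 0.9659.
√(1 − cos²(π/12)) = sin(π/12) ≈ 0.25882.
So ω* = 2/1.25882 = 1.5888 (Young).
[ρ_SOR] ω* − 1 = 0.5888.

ρ_SOR = 0.5888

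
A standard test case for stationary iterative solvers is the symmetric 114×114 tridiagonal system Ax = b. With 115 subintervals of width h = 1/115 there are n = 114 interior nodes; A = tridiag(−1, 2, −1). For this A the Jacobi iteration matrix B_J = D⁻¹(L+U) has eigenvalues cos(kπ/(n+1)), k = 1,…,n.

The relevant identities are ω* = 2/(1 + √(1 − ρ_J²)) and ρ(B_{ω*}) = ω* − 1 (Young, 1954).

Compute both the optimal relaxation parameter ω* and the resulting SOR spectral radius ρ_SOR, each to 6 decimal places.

ω* = 1.946823, ρ_SOR = 0.946823

spectrum of D⁻¹(L+U) = {cos(kπ/115) : 1≤k≤114}; ρ_J = cos(π/115) = 0.999627.
1 − cos²(π/115) = sin²(π/115) ⇒ √(1−ρ_J²) = sin(π/115) = 0.0273148.
[ω*] 2 ÷ (1 + 0.0273148) = 2 ÷ 1.0273148 = 1.946823.
Hence ρ(B_{ω*}) = 1.946823 − 1 = 0.946823.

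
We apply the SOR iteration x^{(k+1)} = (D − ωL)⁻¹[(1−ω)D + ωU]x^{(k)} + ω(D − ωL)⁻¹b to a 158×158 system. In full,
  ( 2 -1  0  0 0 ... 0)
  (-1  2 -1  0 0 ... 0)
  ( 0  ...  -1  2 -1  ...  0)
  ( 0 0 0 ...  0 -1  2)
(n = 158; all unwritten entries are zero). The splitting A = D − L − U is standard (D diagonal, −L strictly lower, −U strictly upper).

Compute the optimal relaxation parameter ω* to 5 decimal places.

B_J for the 158×158 system has eigenvalues cos(kπ/159); ρ_J = cos(π/159) = 0.99980.
1 − cos²(π/159) = sin²(π/159) ⇒ √(1−ρ_J²) = sin(π/159) = 0.019757.
ω* = 2/(1 + 0.019757) = 2/1.019757 = 1.96125.
Hence ρ(B_{ω*}) = 1.96125 − 1 = 0.96125.

ω* = 1.96125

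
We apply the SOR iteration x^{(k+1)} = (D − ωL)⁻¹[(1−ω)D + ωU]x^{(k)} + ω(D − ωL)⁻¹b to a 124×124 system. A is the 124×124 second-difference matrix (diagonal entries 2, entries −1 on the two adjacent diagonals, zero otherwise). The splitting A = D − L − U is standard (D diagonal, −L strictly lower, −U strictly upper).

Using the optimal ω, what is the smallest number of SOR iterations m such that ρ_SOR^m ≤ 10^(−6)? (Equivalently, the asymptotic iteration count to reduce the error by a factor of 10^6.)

m = 275

[ρ_J] n=124: ρ(B_J) = cos(π/(n+1)) = cos(π/125) = 0.9996842.
√(1−ρ_J²) simplifies to sin(π/125) = 0.0251301.
ω* = 2/(1 + 0.0251301) = 2/1.0251301 = 1.9509719.
ρ_SOR = ω* − 1 ≈ 0.9509719.
(0.9509719)^m ≤ 10^{−6}  ⇒  m·ln(0.9509719) ≤ −6·ln10  ⇒  m ≥ 274.822  ⇒  m = 275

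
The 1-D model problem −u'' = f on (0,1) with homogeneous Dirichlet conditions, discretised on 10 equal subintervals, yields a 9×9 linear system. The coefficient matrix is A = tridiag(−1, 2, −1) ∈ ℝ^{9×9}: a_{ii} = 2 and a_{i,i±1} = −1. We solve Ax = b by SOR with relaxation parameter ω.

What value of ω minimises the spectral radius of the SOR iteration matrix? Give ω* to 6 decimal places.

[ρ_J] n=9: ρ(B_J) = cos(π/(n+1)) = cos(π/10) = 0.951057.
1 − cos²(π/10) = sin²(π/10) ⇒ √(1−ρ_J²) = sin(π/10) = 0.3090170.
Then 2/(1+√(1−ρ_J²)) = 2/(1+0.3090170); ω* = 2/1.3090170 = 1.527864.
ρ(B_{ω*}) = ω*−1 = 0.527864

ω* = 1.527864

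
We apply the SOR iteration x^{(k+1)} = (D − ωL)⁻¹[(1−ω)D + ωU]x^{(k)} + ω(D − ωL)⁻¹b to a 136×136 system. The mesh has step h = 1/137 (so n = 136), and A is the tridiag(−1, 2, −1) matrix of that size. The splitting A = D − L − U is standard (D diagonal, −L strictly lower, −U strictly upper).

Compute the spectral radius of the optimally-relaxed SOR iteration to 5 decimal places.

ρ_SOR = 0.95517

ρ_J = max_k |cos(kπ/137)| = cos(π/137) = 0.99974
√(1−ρ_J²) simplifies to sin(π/137) = 0.022929.
[ω*] 2 ÷ (1 + 0.022929) = 2 ÷ 1.022929 = 1.95517.
Hence ρ(B_{ω*}) = 1.95517 − 1 = 0.95517.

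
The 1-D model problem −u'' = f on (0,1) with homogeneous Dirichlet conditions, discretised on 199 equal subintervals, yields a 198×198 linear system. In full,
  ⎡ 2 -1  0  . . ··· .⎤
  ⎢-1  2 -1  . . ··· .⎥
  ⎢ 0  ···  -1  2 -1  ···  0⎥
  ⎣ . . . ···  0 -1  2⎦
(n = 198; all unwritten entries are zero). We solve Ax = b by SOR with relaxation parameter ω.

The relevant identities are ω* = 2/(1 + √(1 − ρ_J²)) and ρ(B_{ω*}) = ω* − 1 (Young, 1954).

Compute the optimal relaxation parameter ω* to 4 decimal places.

½·tridiag(1,0,1) at n=198: λ_k = cos(kπ/199); max |λ| at k=1 ⇒ ρ_J = cos(π/199) ≈ 0.9999.
√(1−ρ_J²) simplifies to sin(π/199) = 0.01579.
ω* = 2/(1+0.01579) = 1.9689
and ρ(B_{ω*}) = 1.9689 − 1 = 0.9689.

ω* = 1.9689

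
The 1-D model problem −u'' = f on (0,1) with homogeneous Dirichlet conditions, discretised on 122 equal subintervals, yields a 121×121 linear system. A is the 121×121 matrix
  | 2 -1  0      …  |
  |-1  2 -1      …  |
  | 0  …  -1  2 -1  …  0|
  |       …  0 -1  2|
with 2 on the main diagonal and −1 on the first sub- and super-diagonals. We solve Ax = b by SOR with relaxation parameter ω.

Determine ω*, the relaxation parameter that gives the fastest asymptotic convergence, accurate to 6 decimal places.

ω* = 1.949797

n=121: λ(B_J) = 1 − λ(A)/2 = cos(kπ/122); k=1 gives ρ_J = 0.999668.
root = sin(π/122) = 0.0257479  (since 1−cos² = sin²).
ω* = 2/(1 + 0.0257479) = 2/1.0257479 = 1.949797.
[ρ_SOR] ω* − 1 = 0.949797.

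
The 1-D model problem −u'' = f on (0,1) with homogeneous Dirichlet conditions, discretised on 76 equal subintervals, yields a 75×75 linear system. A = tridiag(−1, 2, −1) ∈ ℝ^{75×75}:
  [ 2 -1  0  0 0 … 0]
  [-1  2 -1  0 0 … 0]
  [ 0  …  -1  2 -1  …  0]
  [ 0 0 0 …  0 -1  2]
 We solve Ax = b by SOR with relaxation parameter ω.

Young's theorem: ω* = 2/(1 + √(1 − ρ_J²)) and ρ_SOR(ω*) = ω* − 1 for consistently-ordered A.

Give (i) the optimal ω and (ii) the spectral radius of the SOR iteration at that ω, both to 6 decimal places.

With n=75, ρ(Jacobi) = cos(π/76) = 0.999146.
√(1 − cos²(π/76)) = sin(π/76) ≈ 0.0413250.
So ω* = 2/1.0413250 = 1.920630 (Young).
ρ(B_{ω*}) = ω*−1 = 0.920630

ω* = 1.920630, ρ_SOR = 0.920630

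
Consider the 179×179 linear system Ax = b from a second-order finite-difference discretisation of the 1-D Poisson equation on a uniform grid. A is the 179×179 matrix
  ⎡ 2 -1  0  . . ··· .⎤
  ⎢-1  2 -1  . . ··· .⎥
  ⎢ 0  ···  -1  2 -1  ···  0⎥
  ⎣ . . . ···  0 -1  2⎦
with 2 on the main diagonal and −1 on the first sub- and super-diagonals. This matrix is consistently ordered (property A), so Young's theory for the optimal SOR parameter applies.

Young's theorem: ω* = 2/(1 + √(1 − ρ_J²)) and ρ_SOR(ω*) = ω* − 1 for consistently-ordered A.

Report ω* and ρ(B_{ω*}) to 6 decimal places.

ρ_J = max_k |cos(kπ/180)| = cos(π/180) = 0.999848
root = sin(π/180) = 0.0174524  (since 1−cos² = sin²).
[ω*] 2 ÷ (1 + 0.0174524) = 2 ÷ 1.0174524 = 1.965694.
[ρ_SOR] ω* − 1 = 0.965694.

ω* = 1.965694, ρ_SOR = 0.965694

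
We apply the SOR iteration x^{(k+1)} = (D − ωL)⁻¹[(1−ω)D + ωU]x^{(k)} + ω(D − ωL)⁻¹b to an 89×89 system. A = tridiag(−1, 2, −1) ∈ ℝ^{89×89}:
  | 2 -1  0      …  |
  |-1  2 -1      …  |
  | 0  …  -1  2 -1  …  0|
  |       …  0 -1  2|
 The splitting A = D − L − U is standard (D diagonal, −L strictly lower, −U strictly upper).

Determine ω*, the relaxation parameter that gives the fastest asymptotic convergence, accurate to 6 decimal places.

n=89: λ(B_J) = 1 − λ(A)/2 = cos(kπ/90); k=1 gives ρ_J = 0.999391.
√(1−ρ_J²) = |sin(π/90)| = 0.0348995
ω* = 2 / (1 + 0.0348995) = 2 / 1.0348995 ≈ 1.932555.
ρ_SOR = ω* − 1 = 1.932555 − 1 = 0.932555.

ω* = 1.932555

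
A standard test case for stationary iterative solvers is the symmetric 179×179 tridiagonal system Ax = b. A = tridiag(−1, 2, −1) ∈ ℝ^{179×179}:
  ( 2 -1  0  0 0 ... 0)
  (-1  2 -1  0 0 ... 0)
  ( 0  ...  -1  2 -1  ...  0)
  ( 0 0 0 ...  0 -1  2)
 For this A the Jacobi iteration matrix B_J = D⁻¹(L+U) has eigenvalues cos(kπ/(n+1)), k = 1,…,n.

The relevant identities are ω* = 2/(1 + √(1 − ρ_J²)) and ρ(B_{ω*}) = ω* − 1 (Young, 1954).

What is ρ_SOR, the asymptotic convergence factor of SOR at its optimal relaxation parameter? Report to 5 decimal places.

ρ_SOR = 0.96569

n=179: λ(B_J) = 1 − λ(A)/2 = cos(kπ/180); k=1 gives ρ_J = 0.99985.
root = sin(π/180) = 0.017452  (since 1−cos² = sin²).
ω* = 2 / (1 + 0.017452) = 2 / 1.017452 ≈ 1.96569.
and ρ(B_{ω*}) = 1.96569 − 1 = 0.96569.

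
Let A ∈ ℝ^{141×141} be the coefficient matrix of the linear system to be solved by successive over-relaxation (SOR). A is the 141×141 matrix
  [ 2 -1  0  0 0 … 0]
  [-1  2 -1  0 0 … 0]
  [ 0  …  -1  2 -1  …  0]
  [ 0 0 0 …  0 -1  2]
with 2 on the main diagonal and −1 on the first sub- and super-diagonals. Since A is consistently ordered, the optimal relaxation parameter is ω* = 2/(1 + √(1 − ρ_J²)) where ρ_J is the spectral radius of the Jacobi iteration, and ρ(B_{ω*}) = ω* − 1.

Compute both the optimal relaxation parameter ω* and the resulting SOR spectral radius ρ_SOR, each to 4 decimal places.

ω* = 1.9567, ρ_SOR = 0.9567

n=141: λ(B_J) = 1 − λ(A)/2 = cos(kπ/142); k=1 gives ρ_J = 0.9998.
√(1 − cos²(π/142)) = sin(π/142) ≈ 0.02212.
[ω*] 2 ÷ (1 + 0.02212) = 2 ÷ 1.02212 = 1.9567.
ρ_SOR = ω* − 1 ≈ 0.9567.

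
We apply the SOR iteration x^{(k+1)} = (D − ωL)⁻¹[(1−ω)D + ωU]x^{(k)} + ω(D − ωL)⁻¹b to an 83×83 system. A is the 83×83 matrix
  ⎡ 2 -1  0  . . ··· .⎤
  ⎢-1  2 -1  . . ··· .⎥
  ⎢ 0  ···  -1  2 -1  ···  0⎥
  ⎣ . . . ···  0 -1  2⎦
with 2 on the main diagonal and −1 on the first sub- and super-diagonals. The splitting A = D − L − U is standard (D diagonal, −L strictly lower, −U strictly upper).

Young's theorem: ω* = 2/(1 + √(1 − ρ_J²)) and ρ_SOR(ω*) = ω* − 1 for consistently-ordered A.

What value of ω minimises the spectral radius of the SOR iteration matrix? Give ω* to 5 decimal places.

With n=83, ρ(Jacobi) = cos(π/84) = 0.99930.
root = sin(π/84) = 0.037391  (since 1−cos² = sin²).
ω* = 2/(1+0.037391) = 1.92791
ρ_SOR = ω* − 1 = 1.92791 − 1 = 0.92791.

ω* = 1.92791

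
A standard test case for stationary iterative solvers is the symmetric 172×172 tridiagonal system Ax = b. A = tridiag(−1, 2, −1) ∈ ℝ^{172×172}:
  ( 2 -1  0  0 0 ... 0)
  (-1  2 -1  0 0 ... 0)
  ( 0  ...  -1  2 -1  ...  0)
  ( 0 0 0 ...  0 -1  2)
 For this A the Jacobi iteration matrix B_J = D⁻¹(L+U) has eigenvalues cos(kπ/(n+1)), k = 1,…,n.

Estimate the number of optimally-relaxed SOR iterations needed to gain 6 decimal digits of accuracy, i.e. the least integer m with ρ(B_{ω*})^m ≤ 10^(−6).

m = 381

n=172: λ(B_J) = 1 − λ(A)/2 = cos(kπ/173); k=1 gives ρ_J = 0.9998351.
√(1 − cos²(π/173)) = sin(π/173) ≈ 0.0181585.
So ω* = 2/1.0181585 = 1.9643307 (Young).
Hence ρ(B_{ω*}) = 1.9643307 − 1 = 0.9643307.
m ≥ 6·ln10 / (−ln 0.9643307) = 380.372; smallest integer m = 381.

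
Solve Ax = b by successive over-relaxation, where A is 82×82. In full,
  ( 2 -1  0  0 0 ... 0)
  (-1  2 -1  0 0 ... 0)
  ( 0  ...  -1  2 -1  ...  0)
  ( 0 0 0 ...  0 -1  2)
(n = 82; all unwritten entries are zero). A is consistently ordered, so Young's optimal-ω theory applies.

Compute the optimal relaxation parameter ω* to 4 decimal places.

spectrum of D⁻¹(L+U) = {cos(kπ/83) : 1≤k≤82}; ρ_J = cos(π/83) = 0.9993.
√(1−ρ_J²) = |sin(π/83)| = 0.03784
[ω*] 2 ÷ (1 + 0.03784) = 2 ÷ 1.03784 = 1.9271.
[ρ_SOR] ω* − 1 = 0.9271.

ω* = 1.9271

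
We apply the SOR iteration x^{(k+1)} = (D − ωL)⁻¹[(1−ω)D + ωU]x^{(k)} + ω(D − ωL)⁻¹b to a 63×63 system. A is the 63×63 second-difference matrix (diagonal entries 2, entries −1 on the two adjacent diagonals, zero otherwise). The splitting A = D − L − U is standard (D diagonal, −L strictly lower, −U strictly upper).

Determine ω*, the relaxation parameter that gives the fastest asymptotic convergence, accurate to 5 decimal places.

½·tridiag(1,0,1) at n=63: λ_k = cos(kπ/64); max |λ| at k=1 ⇒ ρ_J = cos(π/64) ≈ 0.99880.
root = sin(π/64) = 0.049068  (since 1−cos² = sin²).
ω* = 2/(1+0.049068) = 1.90645
ρ_SOR = ω* − 1 ≈ 0.90645.

ω* = 1.90645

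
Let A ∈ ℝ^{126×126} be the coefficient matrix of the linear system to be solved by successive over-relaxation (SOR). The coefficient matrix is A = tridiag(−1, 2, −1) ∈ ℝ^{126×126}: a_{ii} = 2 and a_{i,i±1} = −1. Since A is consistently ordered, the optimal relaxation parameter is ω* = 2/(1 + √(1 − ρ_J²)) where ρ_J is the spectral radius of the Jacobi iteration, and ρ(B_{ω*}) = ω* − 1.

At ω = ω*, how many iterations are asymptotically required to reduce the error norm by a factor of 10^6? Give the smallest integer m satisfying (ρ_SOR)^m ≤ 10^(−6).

m = 280

[ρ_J] n=126: ρ(B_J) = cos(π/(n+1)) = cos(π/127) = 0.9996941.
1 − cos²(π/127) = sin²(π/127) ⇒ √(1−ρ_J²) = sin(π/127) = 0.0247344.
So ω* = 2/1.0247344 = 1.9517252 (Young).
and ρ(B_{ω*}) = 1.9517252 − 1 = 0.9517252.
For 6 digits: m = 6·ln10 / (−ln 0.9517252) = 13.8155/0.0494789 = 279.220; round up → m = 280.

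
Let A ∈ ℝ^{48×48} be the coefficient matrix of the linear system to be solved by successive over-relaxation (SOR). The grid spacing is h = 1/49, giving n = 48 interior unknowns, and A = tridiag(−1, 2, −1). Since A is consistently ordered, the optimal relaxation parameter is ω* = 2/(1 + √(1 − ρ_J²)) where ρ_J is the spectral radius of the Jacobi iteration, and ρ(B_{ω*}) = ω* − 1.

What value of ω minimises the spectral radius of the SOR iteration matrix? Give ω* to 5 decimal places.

ρ_J = max_k |cos(kπ/49)| = cos(π/49) = 0.99795
√(1−ρ_J²) simplifies to sin(π/49) = 0.064070.
ω* = 2 / (1 + 0.064070) = 2 / 1.064070 ≈ 1.87958.
ρ_SOR = ω* − 1 = 1.87958 − 1 = 0.87958.

ω* = 1.87958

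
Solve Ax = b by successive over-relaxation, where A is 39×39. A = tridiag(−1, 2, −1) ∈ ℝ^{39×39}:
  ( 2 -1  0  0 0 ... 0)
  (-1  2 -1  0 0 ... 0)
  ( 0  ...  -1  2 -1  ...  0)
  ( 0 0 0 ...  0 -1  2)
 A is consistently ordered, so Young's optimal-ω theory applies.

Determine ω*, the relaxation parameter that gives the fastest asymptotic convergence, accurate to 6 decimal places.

ω* = 1.854498

ρ_J = max_k |cos(kπ/40)| = cos(π/40) = 0.996917
1 − cos²(π/40) = sin²(π/40) ⇒ √(1−ρ_J²) = sin(π/40) = 0.0784591.
[ω*] 2 ÷ (1 + 0.0784591) = 2 ÷ 1.0784591 = 1.854498.
ρ_SOR = ω* − 1 = 1.854498 − 1 = 0.854498.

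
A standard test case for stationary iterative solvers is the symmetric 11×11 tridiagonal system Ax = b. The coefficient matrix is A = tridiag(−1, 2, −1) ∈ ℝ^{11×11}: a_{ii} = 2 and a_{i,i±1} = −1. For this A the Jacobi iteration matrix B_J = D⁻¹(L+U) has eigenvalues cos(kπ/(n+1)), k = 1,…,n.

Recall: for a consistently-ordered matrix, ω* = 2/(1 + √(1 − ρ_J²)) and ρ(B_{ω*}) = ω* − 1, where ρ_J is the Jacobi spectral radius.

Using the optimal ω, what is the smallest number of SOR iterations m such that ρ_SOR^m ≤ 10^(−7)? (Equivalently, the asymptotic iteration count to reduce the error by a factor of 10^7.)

[ρ_J] n=11: ρ(B_J) = cos(π/(n+1)) = cos(π/12) = 0.9659258.
√(1 − cos²(π/12)) = sin(π/12) ≈ 0.2588190.
[ω*] 2 ÷ (1 + 0.2588190) = 2 ÷ 1.2588190 = 1.5887908.
Hence ρ(B_{ω*}) = 1.5887908 − 1 = 0.5887908.
ρ_SOR^m ≤ 10^(−7) ⇔ m ≥ 7·ln10/(−ln 0.5887908) = 16.1181/0.529684 = 30.430; m = ⌈30.430⌉ = 31.

m = 31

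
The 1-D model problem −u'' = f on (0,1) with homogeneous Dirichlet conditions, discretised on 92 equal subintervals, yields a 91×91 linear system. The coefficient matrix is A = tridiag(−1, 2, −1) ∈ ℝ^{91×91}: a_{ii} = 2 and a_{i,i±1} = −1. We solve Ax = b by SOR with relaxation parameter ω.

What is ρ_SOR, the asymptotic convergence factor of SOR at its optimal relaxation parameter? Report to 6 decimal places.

ρ_SOR = 0.933972

B_J for the 91×91 system has eigenvalues cos(kπ/92); ρ_J = cos(π/92) = 0.999417.
√(1−ρ_J²) simplifies to sin(π/92) = 0.0341411.
Then 2/(1+√(1−ρ_J²)) = 2/(1+0.0341411); ω* = 2/1.0341411 = 1.933972.
Hence ρ(B_{ω*}) = 1.933972 − 1 = 0.933972.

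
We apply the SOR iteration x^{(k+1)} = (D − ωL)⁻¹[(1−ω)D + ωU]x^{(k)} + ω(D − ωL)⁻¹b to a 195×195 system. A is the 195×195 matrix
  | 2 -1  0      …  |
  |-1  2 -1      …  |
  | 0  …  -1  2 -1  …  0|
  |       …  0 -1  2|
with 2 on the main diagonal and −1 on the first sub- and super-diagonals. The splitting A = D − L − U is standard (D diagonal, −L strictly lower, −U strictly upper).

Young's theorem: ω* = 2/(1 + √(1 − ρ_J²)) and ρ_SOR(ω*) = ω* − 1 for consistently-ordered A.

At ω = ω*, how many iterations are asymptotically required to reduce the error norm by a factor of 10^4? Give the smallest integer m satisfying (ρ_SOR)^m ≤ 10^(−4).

m = 288

n=195: λ(B_J) = 1 − λ(A)/2 = cos(kπ/196); k=1 gives ρ_J = 0.9998715.
root = sin(π/196) = 0.0160278  (since 1−cos² = sin²).
So ω* = 2/1.0160278 = 1.9684501 (Young).
[ρ_SOR] ω* − 1 = 0.9684501.
m ≥ 4·ln10 / (−ln 0.9684501) = 287.300; smallest integer m = 288.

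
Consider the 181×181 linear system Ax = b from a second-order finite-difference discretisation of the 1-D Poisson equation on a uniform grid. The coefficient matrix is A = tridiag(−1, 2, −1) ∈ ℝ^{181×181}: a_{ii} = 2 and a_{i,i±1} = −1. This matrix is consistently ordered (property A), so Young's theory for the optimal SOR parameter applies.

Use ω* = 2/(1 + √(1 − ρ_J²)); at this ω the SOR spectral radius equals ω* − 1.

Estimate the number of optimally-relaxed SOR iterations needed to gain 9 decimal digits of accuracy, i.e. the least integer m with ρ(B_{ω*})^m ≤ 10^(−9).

ρ_J = max_k |cos(kπ/182)| = cos(π/182) = 0.9998510
√(1−ρ_J²) simplifies to sin(π/182) = 0.0172606.
[ω*] 2 ÷ (1 + 0.0172606) = 2 ÷ 1.0172606 = 1.9660645.
Hence ρ(B_{ω*}) = 1.9660645 − 1 = 0.9660645.
ρ_SOR^m ≤ 10^(−9) ⇔ m ≥ 9·ln10/(−ln 0.9660645) = 20.7233/0.0345247 = 600.246; m = ⌈600.246⌉ = 601.

m = 601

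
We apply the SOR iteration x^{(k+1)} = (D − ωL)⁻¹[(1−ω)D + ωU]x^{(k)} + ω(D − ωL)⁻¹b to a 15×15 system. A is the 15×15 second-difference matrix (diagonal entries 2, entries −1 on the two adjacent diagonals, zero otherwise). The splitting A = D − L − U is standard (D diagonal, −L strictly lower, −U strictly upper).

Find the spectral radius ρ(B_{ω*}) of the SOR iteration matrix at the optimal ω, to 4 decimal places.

B_J for the 15×15 system has eigenvalues cos(kπ/16); ρ_J = cos(π/16) = 0.9808.
√(1−ρ_J²) simplifies to sin(π/16) = 0.19509.
ω* = 2 / (1 + 0.19509) = 2 / 1.19509 ≈ 1.6735.
ρ_SOR = ω* − 1 = 1.6735 − 1 = 0.6735.

ρ_SOR = 0.6735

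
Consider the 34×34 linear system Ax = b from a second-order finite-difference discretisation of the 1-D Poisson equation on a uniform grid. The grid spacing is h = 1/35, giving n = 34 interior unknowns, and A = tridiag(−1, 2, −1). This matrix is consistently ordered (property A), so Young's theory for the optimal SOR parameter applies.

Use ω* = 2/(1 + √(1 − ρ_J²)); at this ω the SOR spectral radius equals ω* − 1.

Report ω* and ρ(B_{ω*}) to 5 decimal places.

With n=34, ρ(Jacobi) = cos(π/35) = 0.99597.
root = sin(π/35) = 0.089639  (since 1−cos² = sin²).
ω* = 2/(1 + 0.089639) = 2/1.089639 = 1.83547.
[ρ_SOR] ω* − 1 = 0.83547.

ω* = 1.83547, ρ_SOR = 0.83547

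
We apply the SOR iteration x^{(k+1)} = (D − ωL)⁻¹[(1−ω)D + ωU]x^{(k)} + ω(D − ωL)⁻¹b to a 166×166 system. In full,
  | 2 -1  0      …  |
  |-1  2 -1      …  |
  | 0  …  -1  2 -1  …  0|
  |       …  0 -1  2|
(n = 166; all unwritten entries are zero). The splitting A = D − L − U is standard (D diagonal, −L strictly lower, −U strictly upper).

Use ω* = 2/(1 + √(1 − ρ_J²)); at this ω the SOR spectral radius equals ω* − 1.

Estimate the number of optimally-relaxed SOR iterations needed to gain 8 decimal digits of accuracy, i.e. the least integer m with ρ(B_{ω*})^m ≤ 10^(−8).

B_J for the 166×166 system has eigenvalues cos(kπ/167); ρ_J = cos(π/167) = 0.9998231.
√(1−ρ_J²) = |sin(π/167)| = 0.0188108
Then 2/(1+√(1−ρ_J²)) = 2/(1+0.0188108); ω* = 2/1.0188108 = 1.9630730.
[ρ_SOR] ω* − 1 = 0.9630730.
ρ_SOR^m ≤ 10^(−8) ⇔ m ≥ 8·ln10/(−ln 0.9630730) = 18.4207/0.0376261 = 489.572; m = ⌈489.572⌉ = 490.

m = 490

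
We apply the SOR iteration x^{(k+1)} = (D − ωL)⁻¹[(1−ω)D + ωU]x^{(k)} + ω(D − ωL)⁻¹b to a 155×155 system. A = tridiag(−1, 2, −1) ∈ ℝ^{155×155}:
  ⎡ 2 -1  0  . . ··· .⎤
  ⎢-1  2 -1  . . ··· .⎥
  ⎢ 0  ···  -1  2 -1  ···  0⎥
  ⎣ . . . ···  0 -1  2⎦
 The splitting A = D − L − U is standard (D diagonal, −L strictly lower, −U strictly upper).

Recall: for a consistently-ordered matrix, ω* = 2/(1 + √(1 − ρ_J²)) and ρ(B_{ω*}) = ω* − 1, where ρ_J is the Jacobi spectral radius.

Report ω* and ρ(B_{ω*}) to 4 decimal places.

spectrum of D⁻¹(L+U) = {cos(kπ/156) : 1≤k≤155}; ρ_J = cos(π/156) = 0.9998.
root = sin(π/156) = 0.02014  (since 1−cos² = sin²).
Then 2/(1+√(1−ρ_J²)) = 2/(1+0.02014); ω* = 2/1.02014 = 1.9605.
ρ_SOR = ω* − 1 = 1.9605 − 1 = 0.9605.

ω* = 1.9605, ρ_SOR = 0.9605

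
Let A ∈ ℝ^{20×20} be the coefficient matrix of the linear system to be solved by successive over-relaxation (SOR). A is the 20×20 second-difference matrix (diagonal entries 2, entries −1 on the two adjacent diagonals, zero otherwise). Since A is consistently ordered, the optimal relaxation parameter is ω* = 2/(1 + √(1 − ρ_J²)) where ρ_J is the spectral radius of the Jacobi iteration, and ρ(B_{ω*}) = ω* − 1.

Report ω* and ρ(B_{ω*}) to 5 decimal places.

With n=20, ρ(Jacobi) = cos(π/21) = 0.98883.
√(1−ρ_J²) = |sin(π/21)| = 0.149042
ω* = 2 / (1 + 0.149042) = 2 / 1.149042 ≈ 1.74058.
ρ(B_{ω*}) = ω*−1 = 0.74058

ω* = 1.74058, ρ_SOR = 0.74058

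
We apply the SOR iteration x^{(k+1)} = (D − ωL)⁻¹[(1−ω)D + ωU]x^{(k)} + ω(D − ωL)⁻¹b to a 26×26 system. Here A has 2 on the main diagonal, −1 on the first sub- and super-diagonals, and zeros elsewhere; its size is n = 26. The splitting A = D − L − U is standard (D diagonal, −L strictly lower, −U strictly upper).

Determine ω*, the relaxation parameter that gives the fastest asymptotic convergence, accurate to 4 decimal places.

With n=26, ρ(Jacobi) = cos(π/27) = 0.9932.
root = sin(π/27) = 0.11609  (since 1−cos² = sin²).
So ω* = 2/1.11609 = 1.7920 (Young).
ρ_SOR = ω* − 1 ≈ 0.7920.

ω* = 1.7920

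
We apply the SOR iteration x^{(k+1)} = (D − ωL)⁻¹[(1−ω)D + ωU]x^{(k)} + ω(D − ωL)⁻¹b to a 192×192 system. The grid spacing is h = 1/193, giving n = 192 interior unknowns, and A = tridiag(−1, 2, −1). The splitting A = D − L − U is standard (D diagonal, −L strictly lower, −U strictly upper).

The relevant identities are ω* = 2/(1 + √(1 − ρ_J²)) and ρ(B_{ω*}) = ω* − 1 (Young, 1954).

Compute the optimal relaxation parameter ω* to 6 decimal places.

ω* = 1.967967

B_J for the 192×192 system has eigenvalues cos(kπ/193); ρ_J = cos(π/193) = 0.999868.
1 − cos²(π/193) = sin²(π/193) ⇒ √(1−ρ_J²) = sin(π/193) = 0.0162770.
ω* = 2/(1+0.0162770) = 1.967967
Hence ρ(B_{ω*}) = 1.967967 − 1 = 0.967967.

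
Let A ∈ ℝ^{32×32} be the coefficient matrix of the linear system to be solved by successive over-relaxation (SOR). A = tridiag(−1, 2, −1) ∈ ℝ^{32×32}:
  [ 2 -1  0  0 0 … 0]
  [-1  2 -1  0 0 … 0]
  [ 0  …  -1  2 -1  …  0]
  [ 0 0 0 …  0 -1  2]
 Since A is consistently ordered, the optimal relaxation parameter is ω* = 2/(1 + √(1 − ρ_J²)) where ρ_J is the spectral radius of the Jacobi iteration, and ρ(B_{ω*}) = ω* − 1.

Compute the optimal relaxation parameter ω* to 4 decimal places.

ρ_J = max_k |cos(kπ/33)| = cos(π/33) = 0.9955
√(1−ρ_J²) = |sin(π/33)| = 0.09506
Young: ω* = 2/(1+√(1−ρ_J²)) = 2/(1+0.09506) = 2/1.09506 = 1.8264.
and ρ(B_{ω*}) = 1.8264 − 1 = 0.8264.

ω* = 1.8264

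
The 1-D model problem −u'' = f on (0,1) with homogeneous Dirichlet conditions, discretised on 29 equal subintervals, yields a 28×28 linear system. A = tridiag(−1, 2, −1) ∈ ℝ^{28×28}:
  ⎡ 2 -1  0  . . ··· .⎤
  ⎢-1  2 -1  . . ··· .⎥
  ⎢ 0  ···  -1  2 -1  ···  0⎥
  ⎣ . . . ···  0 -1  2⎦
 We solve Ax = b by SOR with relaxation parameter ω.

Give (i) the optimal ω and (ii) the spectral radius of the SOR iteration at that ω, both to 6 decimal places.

ω* = 1.804860, ρ_SOR = 0.804860

[ρ_J] n=28: ρ(B_J) = cos(π/(n+1)) = cos(π/29) = 0.994138.
√(1−ρ_J²) simplifies to sin(π/29) = 0.1081190.
So ω* = 2/1.1081190 = 1.804860 (Young).
[ρ_SOR] ω* − 1 = 0.804860.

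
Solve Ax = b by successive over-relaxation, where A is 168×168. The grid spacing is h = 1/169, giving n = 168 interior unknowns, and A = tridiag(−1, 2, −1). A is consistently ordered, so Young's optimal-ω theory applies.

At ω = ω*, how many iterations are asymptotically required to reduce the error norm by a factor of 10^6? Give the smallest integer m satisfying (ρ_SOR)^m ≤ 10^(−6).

m = 372

spectrum of D⁻¹(L+U) = {cos(kπ/169) : 1≤k≤168}; ρ_J = cos(π/169) = 0.9998272.
√(1−ρ_J²) simplifies to sin(π/169) = 0.0185882.
ω* = 2/(1 + 0.0185882) = 2/1.0185882 = 1.9635020.
and ρ(B_{ω*}) = 1.9635020 − 1 = 0.9635020.
Need (0.9635020)^m ≤ 10^(−6): m ≥ 6·ln10/|ln 0.9635020| = 13.8155/0.0371807 = 371.577 ⇒ m = 372.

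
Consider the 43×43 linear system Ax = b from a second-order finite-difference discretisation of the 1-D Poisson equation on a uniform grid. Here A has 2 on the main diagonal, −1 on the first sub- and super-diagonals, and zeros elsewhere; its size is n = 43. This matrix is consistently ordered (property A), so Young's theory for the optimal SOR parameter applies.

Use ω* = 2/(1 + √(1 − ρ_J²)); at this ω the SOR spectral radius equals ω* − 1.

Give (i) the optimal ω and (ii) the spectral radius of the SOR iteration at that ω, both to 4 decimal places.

B_J for the 43×43 system has eigenvalues cos(kπ/44); ρ_J = cos(π/44) = 0.9975.
√(1−ρ_J²) = |sin(π/44)| = 0.07134
ω* = 2 / (1 + 0.07134) = 2 / 1.07134 ≈ 1.8668.
ρ_SOR = ω* − 1 = 1.8668 − 1 = 0.8668.

ω* = 1.8668, ρ_SOR = 0.8668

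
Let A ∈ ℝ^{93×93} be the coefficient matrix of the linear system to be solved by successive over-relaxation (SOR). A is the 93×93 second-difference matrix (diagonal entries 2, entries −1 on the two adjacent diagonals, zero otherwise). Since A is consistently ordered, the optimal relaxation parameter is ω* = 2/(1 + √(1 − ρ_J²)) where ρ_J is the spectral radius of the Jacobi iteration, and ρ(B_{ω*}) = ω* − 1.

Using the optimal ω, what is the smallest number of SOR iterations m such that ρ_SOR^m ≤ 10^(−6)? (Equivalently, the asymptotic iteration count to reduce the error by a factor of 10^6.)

m = 207

ρ_J = max_k |cos(kπ/94)| = cos(π/94) = 0.9994416
√(1−ρ_J²) = |sin(π/94)| = 0.0334150
Then 2/(1+√(1−ρ_J²)) = 2/(1+0.0334150); ω* = 2/1.0334150 = 1.9353309.
Hence ρ(B_{ω*}) = 1.9353309 − 1 = 0.9353309.
Need (0.9353309)^m ≤ 10^(−6): m ≥ 6·ln10/|ln 0.9353309| = 13.8155/0.0668549 = 206.649 ⇒ m = 207.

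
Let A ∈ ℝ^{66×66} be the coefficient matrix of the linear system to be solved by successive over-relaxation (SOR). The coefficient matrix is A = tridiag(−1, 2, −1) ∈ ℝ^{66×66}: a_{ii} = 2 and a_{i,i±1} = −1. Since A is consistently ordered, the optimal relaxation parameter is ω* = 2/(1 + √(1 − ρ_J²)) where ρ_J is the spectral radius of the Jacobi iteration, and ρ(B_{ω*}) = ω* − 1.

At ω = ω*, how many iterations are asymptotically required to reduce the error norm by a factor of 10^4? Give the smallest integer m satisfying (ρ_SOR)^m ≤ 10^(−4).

n=66: λ(B_J) = 1 − λ(A)/2 = cos(kπ/67); k=1 gives ρ_J = 0.9989009.
1 − cos²(π/67) = sin²(π/67) ⇒ √(1−ρ_J²) = sin(π/67) = 0.0468723.
[ω*] 2 ÷ (1 + 0.0468723) = 2 ÷ 1.0468723 = 1.9104527.
and ρ(B_{ω*}) = 1.9104527 − 1 = 0.9104527.
Need (0.9104527)^m ≤ 10^(−4): m ≥ 4·ln10/|ln 0.9104527| = 9.21034/0.0938133 = 98.177 ⇒ m = 99.

m = 99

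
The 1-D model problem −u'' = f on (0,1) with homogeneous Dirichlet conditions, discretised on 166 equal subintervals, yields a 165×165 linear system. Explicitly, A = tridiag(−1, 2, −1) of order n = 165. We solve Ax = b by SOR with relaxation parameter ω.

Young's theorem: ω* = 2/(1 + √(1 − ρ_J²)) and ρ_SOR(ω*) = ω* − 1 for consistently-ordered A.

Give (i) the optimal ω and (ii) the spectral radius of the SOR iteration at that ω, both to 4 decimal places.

n=165: λ(B_J) = 1 − λ(A)/2 = cos(kπ/166); k=1 gives ρ_J = 0.9998.
√(1 − cos²(π/166)) = sin(π/166) ≈ 0.01892.
[ω*] 2 ÷ (1 + 0.01892) = 2 ÷ 1.01892 = 1.9629.
[ρ_SOR] ω* − 1 = 0.9629.

ω* = 1.9629, ρ_SOR = 0.9629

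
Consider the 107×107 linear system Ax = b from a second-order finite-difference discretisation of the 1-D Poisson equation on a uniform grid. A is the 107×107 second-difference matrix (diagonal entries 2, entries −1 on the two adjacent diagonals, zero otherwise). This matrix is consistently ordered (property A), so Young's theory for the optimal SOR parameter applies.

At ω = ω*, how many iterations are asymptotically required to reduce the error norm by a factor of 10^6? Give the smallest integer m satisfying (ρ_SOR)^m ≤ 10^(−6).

B_J for the 107×107 system has eigenvalues cos(kπ/108); ρ_J = cos(π/108) = 0.9995770.
root = sin(π/108) = 0.0290847  (since 1−cos² = sin²).
Young: ω* = 2/(1+√(1−ρ_J²)) = 2/(1+0.0290847) = 2/1.0290847 = 1.9434746.
ρ_SOR = ω* − 1 ≈ 0.9434746.
m ≥ 6·ln10 / (−ln 0.9434746) = 237.438; smallest integer m = 238.

m = 238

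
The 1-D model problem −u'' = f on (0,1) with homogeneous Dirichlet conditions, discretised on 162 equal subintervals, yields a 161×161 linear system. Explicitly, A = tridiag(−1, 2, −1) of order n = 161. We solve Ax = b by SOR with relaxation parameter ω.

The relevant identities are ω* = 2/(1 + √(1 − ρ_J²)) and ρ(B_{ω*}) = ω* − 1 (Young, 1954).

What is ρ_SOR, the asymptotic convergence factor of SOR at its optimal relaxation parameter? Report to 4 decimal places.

ρ_SOR = 0.9620

B_J for the 161×161 system has eigenvalues cos(kπ/162); ρ_J = cos(π/162) = 0.9998.
√(1−ρ_J²) = |sin(π/162)| = 0.01939
[ω*] 2 ÷ (1 + 0.01939) = 2 ÷ 1.01939 = 1.9620.
ρ_SOR = ω* − 1 = 1.9620 − 1 = 0.9620.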